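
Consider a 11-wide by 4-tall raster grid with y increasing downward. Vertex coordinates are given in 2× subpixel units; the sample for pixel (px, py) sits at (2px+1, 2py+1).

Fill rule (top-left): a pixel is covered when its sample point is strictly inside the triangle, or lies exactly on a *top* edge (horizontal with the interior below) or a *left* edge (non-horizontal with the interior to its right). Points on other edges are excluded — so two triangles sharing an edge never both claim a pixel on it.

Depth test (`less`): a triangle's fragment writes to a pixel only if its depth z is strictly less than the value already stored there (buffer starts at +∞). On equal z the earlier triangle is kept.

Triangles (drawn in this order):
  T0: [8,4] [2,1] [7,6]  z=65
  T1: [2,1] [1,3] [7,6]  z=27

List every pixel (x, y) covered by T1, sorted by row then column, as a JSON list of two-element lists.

T0:
  2·area = 15  (B↔C swapped to make it positive)
  edge (8, 4)→(7, 6): d=(-1,2) right/bottom  bias=-1
  edge (7, 6)→(2, 1): d=(-5,-5) top-left  bias=+0
  edge (2, 1)→(8, 4): d=(6,3) right/bottom  bias=-1
    (2,1)@(5, 3): e=[7,5,3] → X
    (3,1)@(7, 3): e=[3,15,-3] → .
    (2,2)@(5, 5): e=[5,-5,15] → .
    (3,2)@(7, 5): e=[1,5,9] → X
    (4,2)@(9, 5): e=[-3,15,3] → .
    (3,3)@(7, 7): e=[-1,-5,21] → .
  covered (2 px):
    . . . . . . . . . . .
    . . X . . . . . . . .
    . . . X . . . . . . .
    . . . . . . . . . . .
T1:
  2·area = 15  (B↔C swapped to make it positive)
  edge (2, 1)→(7, 6): d=(5,5) right/bottom  bias=-1
  edge (7, 6)→(1, 3): d=(-6,-3) top-left  bias=+0
  edge (1, 3)→(2, 1): d=(1,-2) top-left  bias=+0
    (0,1)@(1, 3): e=[15,0,0] → X  [on edge]
    (1,1)@(3, 3): e=[5,6,4] → X
    (2,1)@(5, 3): e=[-5,12,8] → .
    (0,2)@(1, 5): e=[25,-12,2] → .
    (1,2)@(3, 5): e=[15,-6,6] → .
    (2,2)@(5, 5): e=[5,0,10] → X  [on edge]
    (3,2)@(7, 5): e=[-5,6,14] → .
    (2,3)@(5, 7): e=[15,-12,12] → .
    (4,3)@(9, 7): e=[-5,0,20] → .  [on edge]
  covered (3 px):
    . . . . . . . . . . .
    X X . . . . . . . . .
    . . X . . . . . . . .
    . . . . . . . . . . .

Answer: [[0,1],[1,1],[2,2]]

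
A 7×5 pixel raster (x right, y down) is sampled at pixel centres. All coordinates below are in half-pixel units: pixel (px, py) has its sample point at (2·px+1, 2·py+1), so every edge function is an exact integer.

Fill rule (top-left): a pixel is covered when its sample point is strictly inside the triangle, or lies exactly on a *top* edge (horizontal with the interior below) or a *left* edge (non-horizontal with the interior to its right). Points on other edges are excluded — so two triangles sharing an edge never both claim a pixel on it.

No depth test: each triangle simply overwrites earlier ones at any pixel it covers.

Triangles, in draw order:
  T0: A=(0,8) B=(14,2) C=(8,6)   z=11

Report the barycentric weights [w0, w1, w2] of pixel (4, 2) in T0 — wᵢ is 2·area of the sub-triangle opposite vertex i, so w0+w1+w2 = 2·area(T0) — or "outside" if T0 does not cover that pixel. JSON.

T0:
  2·area = 20
  edge (0, 8)→(14, 2): d=(14,-6) top-left  bias=+0
  edge (14, 2)→(8, 6): d=(-6,4) right/bottom  bias=-1
  edge (8, 6)→(0, 8): d=(-8,2) right/bottom  bias=-1
    (3,2)@(7, 5): e=[0,10,10] → #  [on edge]
    (4,2)@(9, 5): e=[12,2,6] → #
    (5,2)@(11, 5): e=[24,-6,2] → ·
    (1,3)@(3, 7): e=[4,14,2] → #
    (2,3)@(5, 7): e=[16,6,-2] → ·
    (3,3)@(7, 7): e=[28,-2,-6] → ·
    (4,3)@(9, 7): e=[40,-10,-10] → ·
    (1,4)@(3, 9): e=[32,2,-14] → ·
  covered (3 px):
    · · · · · · ·
    · · · · · · ·
    · · · # # · ·
    · # · · · · ·
    · · · · · · ·

Result: [2,6,12]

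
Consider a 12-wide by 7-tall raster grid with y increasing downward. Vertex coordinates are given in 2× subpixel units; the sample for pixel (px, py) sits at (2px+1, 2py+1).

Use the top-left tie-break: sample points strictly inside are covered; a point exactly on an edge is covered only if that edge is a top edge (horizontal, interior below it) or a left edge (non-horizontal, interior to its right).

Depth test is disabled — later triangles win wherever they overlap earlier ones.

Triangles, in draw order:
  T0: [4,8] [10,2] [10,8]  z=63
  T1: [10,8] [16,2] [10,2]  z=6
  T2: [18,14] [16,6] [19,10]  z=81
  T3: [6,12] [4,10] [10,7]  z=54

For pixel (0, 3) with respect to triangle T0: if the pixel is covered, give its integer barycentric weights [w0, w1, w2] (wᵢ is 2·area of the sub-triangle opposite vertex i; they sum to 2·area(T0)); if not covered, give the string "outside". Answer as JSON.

T0:
  2·area = 36
  edge (4, 8)→(10, 2): d=(6,-6) top-left  bias=+0
  edge (10, 2)→(10, 8): d=(0,6) right/bottom  bias=-1
  edge (10, 8)→(4, 8): d=(-6,0) right/bottom  bias=-1
    (5,0)@(11, 1): e=[0,-6,42] → .  [on edge]
    (4,1)@(9, 3): e=[0,6,30] → X  [on edge]
    (5,1)@(11, 3): e=[12,-6,30] → .
    (3,2)@(7, 5): e=[0,18,18] → X  [on edge]
    (5,2)@(11, 5): e=[24,-6,18] → .
    (2,3)@(5, 7): e=[0,30,6] → X  [on edge]
    (5,3)@(11, 7): e=[36,-6,6] → .
    (1,4)@(3, 9): e=[0,42,-6] → .  [on edge]
    (2,4)@(5, 9): e=[12,30,-6] → .
    (3,4)@(7, 9): e=[24,18,-6] → .
    (4,4)@(9, 9): e=[36,6,-6] → .
    (0,5)@(1, 11): e=[0,54,-18] → .  [on edge]
  covered (6 px):
    . . . . . . . . . . . .
    . . . . X . . . . . . .
    . . . X X . . . . . . .
    . . X X X . . . . . . .
    . . . . . . . . . . . .
    . . . . . . . . . . . .
    . . . . . . . . . . . .
T1:
  2·area = 36  (B↔C swapped to make it positive)
  edge (10, 8)→(10, 2): d=(0,-6) top-left  bias=+0
  edge (10, 2)→(16, 2): d=(6,0) top-left  bias=+0
  edge (16, 2)→(10, 8): d=(-6,6) right/bottom  bias=-1
    (8,0)@(17, 1): e=[42,-6,0] → .  [on edge]
    (5,1)@(11, 3): e=[6,6,24] → X
    (6,1)@(13, 3): e=[18,6,12] → X
    (7,1)@(15, 3): e=[30,6,0] → .  [on edge]
    (5,2)@(11, 5): e=[6,18,12] → X
    (6,2)@(13, 5): e=[18,18,0] → .  [on edge]
    (5,3)@(11, 7): e=[6,30,0] → .  [on edge]
    (4,4)@(9, 9): e=[-6,42,0] → .  [on edge]
    (3,5)@(7, 11): e=[-18,54,0] → .  [on edge]
    (2,6)@(5, 13): e=[-30,66,0] → .  [on edge]
  covered (3 px):
    . . . . . . . . . . . .
    . . . . . X X . . . . .
    . . . . . X . . . . . .
    . . . . . . . . . . . .
    . . . . . . . . . . . .
    . . . . . . . . . . . .
    . . . . . . . . . . . .
T2:
  2·area = 16
  edge (18, 14)→(16, 6): d=(-2,-8) top-left  bias=+0
  edge (16, 6)→(19, 10): d=(3,4) right/bottom  bias=-1
  edge (19, 10)→(18, 14): d=(-1,4) right/bottom  bias=-1
    (8,4)@(17, 9): e=[2,5,9] → X
    (9,4)@(19, 9): e=[18,-3,1] → .
    (8,5)@(17, 11): e=[-2,11,7] → .
  covered (1 px):
    . . . . . . . . . . . .
    . . . . . . . . . . . .
    . . . . . . . . . . . .
    . . . . . . . . . . . .
    . . . . . . . . X . . .
    . . . . . . . . . . . .
    . . . . . . . . . . . .
T3:
  2·area = 18
  edge (6, 12)→(4, 10): d=(-2,-2) top-left  bias=+0
  edge (4, 10)→(10, 7): d=(6,-3) top-left  bias=+0
  edge (10, 7)→(6, 12): d=(-4,5) right/bottom  bias=-1
    (0,3)@(1, 7): e=[0,-27,45] → .  [on edge]
    (1,4)@(3, 9): e=[0,-9,27] → .  [on edge]
    (3,4)@(7, 9): e=[8,3,7] → X
    (4,4)@(9, 9): e=[12,9,-3] → .
    (2,5)@(5, 11): e=[0,9,9] → X  [on edge]
    (3,5)@(7, 11): e=[4,15,-1] → .
    (2,6)@(5, 13): e=[-4,21,1] → .
    (3,6)@(7, 13): e=[0,27,-9] → .  [on edge]
  covered (2 px):
    . . . . . . . . . . . .
    . . . . . . . . . . . .
    . . . . . . . . . . . .
    . . . . . . . . . . . .
    . . . X . . . . . . . .
    . . X . . . . . . . . .
    . . . . . . . . . . . .

Answer: "outside"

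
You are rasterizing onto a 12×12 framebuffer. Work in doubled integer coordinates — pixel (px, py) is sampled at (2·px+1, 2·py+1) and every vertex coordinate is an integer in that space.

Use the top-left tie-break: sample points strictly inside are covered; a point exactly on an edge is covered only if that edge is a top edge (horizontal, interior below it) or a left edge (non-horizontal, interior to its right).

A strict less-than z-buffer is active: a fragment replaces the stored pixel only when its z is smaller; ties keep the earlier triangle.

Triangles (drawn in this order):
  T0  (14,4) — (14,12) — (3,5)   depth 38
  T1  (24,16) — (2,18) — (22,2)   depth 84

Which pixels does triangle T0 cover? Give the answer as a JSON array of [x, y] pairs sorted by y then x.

T0:
  2·area = 88
  edge (14, 4)→(14, 12): d=(0,8) right/bottom  bias=-1
  edge (14, 12)→(3, 5): d=(-11,-7) top-left  bias=+0
  edge (3, 5)→(14, 4): d=(11,-1) top-left  bias=+0
    (1,2)@(3, 5): e=[88,0,0] → X  [on edge]
    (2,2)@(5, 5): e=[72,14,2] → X
    (3,2)@(7, 5): e=[56,28,4] → X
    (4,2)@(9, 5): e=[40,42,6] → X
    (5,2)@(11, 5): e=[24,56,8] → X
    (6,2)@(13, 5): e=[8,70,10] → X
    (7,2)@(15, 5): e=[-8,84,12] → .
    (1,3)@(3, 7): e=[88,-22,22] → .
    (2,3)@(5, 7): e=[72,-8,24] → .
    (3,3)@(7, 7): e=[56,6,26] → X
    (7,3)@(15, 7): e=[-8,62,34] → .
    (3,4)@(7, 9): e=[56,-16,48] → .
  covered (13 px):
    . . . . . . . . . . . .
    . . . . . . . . . . . .
    . X X X X X X . . . . .
    . . . X X X X . . . . .
    . . . . . X X . . . . .
    . . . . . . X . . . . .
    . . . . . . . . . . . .
    . . . . . . . . . . . .
    . . . . . . . . . . . .
    . . . . . . . . . . . .
    . . . . . . . . . . . .
    . . . . . . . . . . . .
T1:
  2·area = 312
  edge (24, 16)→(2, 18): d=(-22,2) right/bottom  bias=-1
  edge (2, 18)→(22, 2): d=(20,-16) top-left  bias=+0
  edge (22, 2)→(24, 16): d=(2,14) right/bottom  bias=-1
    (10,1)@(21, 3): e=[292,4,16] → X
    (11,1)@(23, 3): e=[288,36,-12] → .
    (9,2)@(19, 5): e=[252,12,48] → X
    (11,2)@(23, 5): e=[244,76,-8] → .
    (8,3)@(17, 7): e=[212,20,80] → X
    (11,3)@(23, 7): e=[200,116,-4] → .
    (7,4)@(15, 9): e=[172,28,112] → X
    (11,4)@(23, 9): e=[156,156,0] → .  [on edge]
    (5,5)@(11, 11): e=[136,4,172] → X
    (6,5)@(13, 11): e=[132,36,144] → X
    (11,5)@(23, 11): e=[112,196,4] → X
    (4,6)@(9, 13): e=[96,12,204] → X
    (6,8)@(13, 17): e=[0,156,156] → .  [on edge]
  covered (38 px):
    . . . . . . . . . . . .
    . . . . . . . . . . X .
    . . . . . . . . . X X .
    . . . . . . . . X X X .
    . . . . . . . X X X X .
    . . . . . X X X X X X X
    . . . . X X X X X X X X
    . . . X X X X X X X X X
    . . X X X X . . . . . .
    . . . . . . . . . . . .
    . . . . . . . . . . . .
    . . . . . . . . . . . .

Final: [[1,2],[2,2],[3,2],[4,2],[5,2],[6,2],[3,3],[4,3],[5,3],[6,3],[5,4],[6,4],[6,5]]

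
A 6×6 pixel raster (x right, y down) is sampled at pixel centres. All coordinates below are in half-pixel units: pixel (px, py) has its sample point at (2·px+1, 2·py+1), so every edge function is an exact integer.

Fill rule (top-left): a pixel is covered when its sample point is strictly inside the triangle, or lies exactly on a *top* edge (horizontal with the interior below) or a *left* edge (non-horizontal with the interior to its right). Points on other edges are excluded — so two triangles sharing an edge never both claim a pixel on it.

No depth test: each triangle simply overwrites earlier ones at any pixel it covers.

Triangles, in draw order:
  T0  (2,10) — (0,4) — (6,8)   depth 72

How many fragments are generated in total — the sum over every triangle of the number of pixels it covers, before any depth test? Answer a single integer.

T0:
  2·area = 28
  edge (2, 10)→(0, 4): d=(-2,-6) top-left  bias=+0
  edge (0, 4)→(6, 8): d=(6,4) right/bottom  bias=-1
  edge (6, 8)→(2, 10): d=(-4,2) right/bottom  bias=-1
    (0,2)@(1, 5): e=[4,2,22] → #
    (1,2)@(3, 5): e=[16,-6,18] → ·
    (0,3)@(1, 7): e=[0,14,14] → #  [on edge]
    (1,3)@(3, 7): e=[12,6,10] → #
    (2,3)@(5, 7): e=[24,-2,6] → ·
    (0,4)@(1, 9): e=[-4,26,6] → ·
    (1,4)@(3, 9): e=[8,18,2] → #
    (2,4)@(5, 9): e=[20,10,-2] → ·
    (1,5)@(3, 11): e=[4,30,-6] → ·
  covered (4 px):
    · · · · · ·
    · · · · · ·
    # · · · · ·
    # # · · · ·
    · # · · · ·
    · · · · · ·

Result: 4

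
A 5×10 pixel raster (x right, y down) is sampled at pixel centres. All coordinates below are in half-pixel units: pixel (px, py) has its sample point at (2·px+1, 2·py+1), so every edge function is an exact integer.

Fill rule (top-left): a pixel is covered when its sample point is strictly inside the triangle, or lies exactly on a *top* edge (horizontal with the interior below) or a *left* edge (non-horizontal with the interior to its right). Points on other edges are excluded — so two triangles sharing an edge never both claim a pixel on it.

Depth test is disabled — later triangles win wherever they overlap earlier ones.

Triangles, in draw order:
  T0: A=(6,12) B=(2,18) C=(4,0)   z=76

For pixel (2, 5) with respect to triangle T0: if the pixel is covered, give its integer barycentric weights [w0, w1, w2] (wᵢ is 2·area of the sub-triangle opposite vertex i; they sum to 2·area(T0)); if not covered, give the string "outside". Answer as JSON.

T0:
  2·area = 60
  edge (6, 12)→(2, 18): d=(-4,6) right/bottom  bias=-1
  edge (2, 18)→(4, 0): d=(2,-18) top-left  bias=+0
  edge (4, 0)→(6, 12): d=(2,12) right/bottom  bias=-1
    (2,3)@(5, 7): e=[26,32,2] → █
    (3,3)@(7, 7): e=[14,68,-22] → ·
    (1,4)@(3, 9): e=[30,0,30] → █  [on edge]
    (3,4)@(7, 9): e=[6,72,-18] → ·
    (1,5)@(3, 11): e=[22,4,34] → █
    (3,5)@(7, 11): e=[-2,76,-14] → ·
    (1,6)@(3, 13): e=[14,8,38] → █
    (3,6)@(7, 13): e=[-10,80,-10] → ·
    (1,7)@(3, 15): e=[6,12,42] → █
    (2,7)@(5, 15): e=[-6,48,18] → ·
    (1,8)@(3, 17): e=[-2,16,46] → ·
  covered (8 px):
    · · · · ·
    · · · · ·
    · · · · ·
    · · █ · ·
    · █ █ · ·
    · █ █ · ·
    · █ █ · ·
    · █ · · ·
    · · · · ·
    · · · · ·

Final: [40,10,10]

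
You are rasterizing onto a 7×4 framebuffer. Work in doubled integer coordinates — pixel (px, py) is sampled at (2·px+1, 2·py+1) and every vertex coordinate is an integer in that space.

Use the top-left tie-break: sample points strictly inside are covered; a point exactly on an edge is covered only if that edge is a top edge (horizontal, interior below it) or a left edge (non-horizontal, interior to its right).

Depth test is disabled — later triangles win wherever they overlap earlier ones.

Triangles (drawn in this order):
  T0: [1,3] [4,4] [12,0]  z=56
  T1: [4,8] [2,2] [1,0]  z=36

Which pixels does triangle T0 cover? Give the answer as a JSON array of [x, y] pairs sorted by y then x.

T0:
  2·area = 20  (B↔C swapped to make it positive)
  edge (1, 3)→(12, 0): d=(11,-3) top-left  bias=+0
  edge (12, 0)→(4, 4): d=(-8,4) right/bottom  bias=-1
  edge (4, 4)→(1, 3): d=(-3,-1) top-left  bias=+0
    (4,0)@(9, 1): e=[2,4,14] → X
    (5,0)@(11, 1): e=[8,-4,16] → .
    (0,1)@(1, 3): e=[0,20,0] → X  [on edge]
    (1,1)@(3, 3): e=[6,12,2] → X
    (2,1)@(5, 3): e=[12,4,4] → X
    (3,1)@(7, 3): e=[18,-4,6] → .
    (4,1)@(9, 3): e=[24,-12,8] → .
    (0,2)@(1, 5): e=[22,4,-6] → .
    (1,2)@(3, 5): e=[28,-4,-4] → .
    (2,2)@(5, 5): e=[34,-12,-2] → .
    (3,2)@(7, 5): e=[40,-20,0] → .  [on edge]
    (6,3)@(13, 7): e=[80,-60,0] → .  [on edge]
  covered (4 px):
    . . . . X . .
    X X X . . . .
    . . . . . . .
    . . . . . . .
T1:
  2·area = 2  (B↔C swapped to make it positive)
  edge (4, 8)→(1, 0): d=(-3,-8) top-left  bias=+0
  edge (1, 0)→(2, 2): d=(1,2) right/bottom  bias=-1
  edge (2, 2)→(4, 8): d=(2,6) right/bottom  bias=-1
    (1,2)@(3, 5): e=[1,1,0] → .  [on edge]
  covered (0 px):
    . . . . . . .
    . . . . . . .
    . . . . . . .
    . . . . . . .

Result: [[4,0],[0,1],[1,1],[2,1]]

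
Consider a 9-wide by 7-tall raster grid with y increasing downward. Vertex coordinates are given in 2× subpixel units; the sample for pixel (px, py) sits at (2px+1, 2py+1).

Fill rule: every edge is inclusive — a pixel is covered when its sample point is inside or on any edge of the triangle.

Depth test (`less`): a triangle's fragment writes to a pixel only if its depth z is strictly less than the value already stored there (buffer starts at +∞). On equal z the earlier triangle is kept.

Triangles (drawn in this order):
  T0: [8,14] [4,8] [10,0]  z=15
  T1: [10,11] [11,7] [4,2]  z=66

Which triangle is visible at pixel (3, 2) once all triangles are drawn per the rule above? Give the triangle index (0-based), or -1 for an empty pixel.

T0:
  2·area = 68
  edge (8, 14)→(4, 8): d=(-4,-6) inclusive
  edge (4, 8)→(10, 0): d=(6,-8) inclusive
  edge (10, 0)→(8, 14): d=(-2,14) inclusive
    (4,1)@(9, 3): e=[50,10,8] → #
    (5,1)@(11, 3): e=[62,26,-20] → ·
    (3,2)@(7, 5): e=[30,6,32] → #
    (5,2)@(11, 5): e=[54,38,-24] → ·
    (2,3)@(5, 7): e=[10,2,56] → #
    (4,3)@(9, 7): e=[34,34,0] → #  [on edge]
    (5,3)@(11, 7): e=[46,50,-28] → ·
    (2,4)@(5, 9): e=[2,14,52] → #
    (4,4)@(9, 9): e=[26,46,-4] → ·
    (2,5)@(5, 11): e=[-6,26,48] → ·
    (3,5)@(7, 11): e=[6,42,20] → #
    (4,5)@(9, 11): e=[18,58,-8] → ·
  covered (9 px):
    · · · · · · · · ·
    · · · · # · · · ·
    · · · # # · · · ·
    · · # # # · · · ·
    · · # # · · · · ·
    · · · # · · · · ·
    · · · · · · · · ·
T1:
  2·area = 33  (B↔C swapped to make it positive)
  edge (10, 11)→(4, 2): d=(-6,-9) inclusive
  edge (4, 2)→(11, 7): d=(7,5) inclusive
  edge (11, 7)→(10, 11): d=(-1,4) inclusive
    (2,1)@(5, 3): e=[3,2,28] → #
    (3,1)@(7, 3): e=[21,-8,20] → ·
    (2,2)@(5, 5): e=[-9,16,26] → ·
    (3,2)@(7, 5): e=[9,6,18] → #
    (4,2)@(9, 5): e=[27,-4,10] → ·
    (3,3)@(7, 7): e=[-3,20,16] → ·
    (4,3)@(9, 7): e=[15,10,8] → #
    (5,3)@(11, 7): e=[33,0,0] → #  [on edge]
    (6,3)@(13, 7): e=[51,-10,-8] → ·
    (4,4)@(9, 9): e=[3,24,6] → #
    (5,4)@(11, 9): e=[21,14,-2] → ·
    (4,5)@(9, 11): e=[-9,38,4] → ·
  covered (5 px):
    · · · · · · · · ·
    · · # · · · · · ·
    · · · # · · · · ·
    · · · · # # · · ·
    · · · · # · · · ·
    · · · · · · · · ·
    · · · · · · · · ·

Z-buffer (winner per pixel, '.' = empty):
  . . . . . . . . .
  . . 1 . 0 . . . .
  . . . 0 0 . . . .
  . . 0 0 0 1 . . .
  . . 0 0 1 . . . .
  . . . 0 . . . . .
  . . . . . . . . .

Result: 0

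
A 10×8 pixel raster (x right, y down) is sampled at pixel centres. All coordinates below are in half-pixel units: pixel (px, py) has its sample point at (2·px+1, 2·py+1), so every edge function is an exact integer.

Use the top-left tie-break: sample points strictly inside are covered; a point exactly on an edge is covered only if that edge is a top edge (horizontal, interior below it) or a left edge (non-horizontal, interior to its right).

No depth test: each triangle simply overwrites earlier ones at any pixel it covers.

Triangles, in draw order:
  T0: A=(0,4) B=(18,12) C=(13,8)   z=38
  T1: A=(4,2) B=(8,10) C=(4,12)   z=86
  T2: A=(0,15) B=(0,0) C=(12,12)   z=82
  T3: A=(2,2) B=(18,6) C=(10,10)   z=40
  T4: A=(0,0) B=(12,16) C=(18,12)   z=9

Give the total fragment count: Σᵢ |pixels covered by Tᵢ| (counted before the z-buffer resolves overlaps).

T0:
  2·area = 32  (B↔C swapped to make it positive)
  edge (0, 4)→(13, 8): d=(13,4) right/bottom  bias=-1
  edge (13, 8)→(18, 12): d=(5,4) right/bottom  bias=-1
  edge (18, 12)→(0, 4): d=(-18,-8) top-left  bias=+0
    (1,2)@(3, 5): e=[1,25,6] → X
    (2,2)@(5, 5): e=[-7,17,22] → .
    (1,3)@(3, 7): e=[27,35,-30] → .
    (3,3)@(7, 7): e=[11,19,2] → X
    (4,3)@(9, 7): e=[3,11,18] → X
    (5,3)@(11, 7): e=[-5,3,34] → .
    (3,4)@(7, 9): e=[37,29,-34] → .
    (4,4)@(9, 9): e=[29,21,-18] → .
    (6,4)@(13, 9): e=[13,5,14] → X
    (7,4)@(15, 9): e=[5,-3,30] → .
    (6,5)@(13, 11): e=[39,15,-22] → .
  covered (4 px):
    . . . . . . . . . .
    . . . . . . . . . .
    . X . . . . . . . .
    . . . X X . . . . .
    . . . . . . X . . .
    . . . . . . . . . .
    . . . . . . . . . .
    . . . . . . . . . .
T1:
  2·area = 40
  edge (4, 2)→(8, 10): d=(4,8) right/bottom  bias=-1
  edge (8, 10)→(4, 12): d=(-4,2) right/bottom  bias=-1
  edge (4, 12)→(4, 2): d=(0,-10) top-left  bias=+0
    (2,2)@(5, 5): e=[4,26,10] → X
    (3,2)@(7, 5): e=[-12,22,30] → .
    (2,3)@(5, 7): e=[12,18,10] → X
    (3,3)@(7, 7): e=[-4,14,30] → .
    (2,4)@(5, 9): e=[20,10,10] → X
    (3,4)@(7, 9): e=[4,6,30] → X
    (4,4)@(9, 9): e=[-12,2,50] → .
    (2,5)@(5, 11): e=[28,2,10] → X
    (3,5)@(7, 11): e=[12,-2,30] → .
    (2,6)@(5, 13): e=[36,-6,10] → .
  covered (5 px):
    . . . . . . . . . .
    . . . . . . . . . .
    . . X . . . . . . .
    . . X . . . . . . .
    . . X X . . . . . .
    . . X . . . . . . .
    . . . . . . . . . .
    . . . . . . . . . .
T2:
  2·area = 180
  edge (0, 15)→(0, 0): d=(0,-15) top-left  bias=+0
  edge (0, 0)→(12, 12): d=(12,12) right/bottom  bias=-1
  edge (12, 12)→(0, 15): d=(-12,3) right/bottom  bias=-1
    (0,0)@(1, 1): e=[15,0,165] → .  [on edge]
    (0,1)@(1, 3): e=[15,24,141] → X
    (1,1)@(3, 3): e=[45,0,135] → .  [on edge]
    (0,2)@(1, 5): e=[15,48,117] → X
    (1,2)@(3, 5): e=[45,24,111] → X
    (2,2)@(5, 5): e=[75,0,105] → .  [on edge]
    (0,3)@(1, 7): e=[15,72,93] → X
    (2,3)@(5, 7): e=[75,24,81] → X
    (3,3)@(7, 7): e=[105,0,75] → .  [on edge]
    (0,4)@(1, 9): e=[15,96,69] → X
    (3,4)@(7, 9): e=[105,24,51] → X
    (4,4)@(9, 9): e=[135,0,45] → .  [on edge]
    (5,5)@(11, 11): e=[165,0,15] → .  [on edge]
    (6,6)@(13, 13): e=[195,0,-15] → .  [on edge]
    (7,7)@(15, 15): e=[225,0,-45] → .  [on edge]
  covered (19 px):
    . . . . . . . . . .
    X . . . . . . . . .
    X X . . . . . . . .
    X X X . . . . . . .
    X X X X . . . . . .
    X X X X X . . . . .
    X X X X . . . . . .
    . . . . . . . . . .
T3:
  2·area = 96
  edge (2, 2)→(18, 6): d=(16,4) right/bottom  bias=-1
  edge (18, 6)→(10, 10): d=(-8,4) right/bottom  bias=-1
  edge (10, 10)→(2, 2): d=(-8,-8) top-left  bias=+0
    (0,0)@(1, 1): e=[-12,108,0] → .  [on edge]
    (1,1)@(3, 3): e=[12,84,0] → X  [on edge]
    (2,1)@(5, 3): e=[4,76,16] → X
    (3,1)@(7, 3): e=[-4,68,32] → .
    (1,2)@(3, 5): e=[44,68,-16] → .
    (2,2)@(5, 5): e=[36,60,0] → X  [on edge]
    (3,2)@(7, 5): e=[28,52,16] → X
    (4,2)@(9, 5): e=[20,44,32] → X
    (5,2)@(11, 5): e=[12,36,48] → X
    (6,2)@(13, 5): e=[4,28,64] → X
    (7,2)@(15, 5): e=[-4,20,80] → .
    (2,3)@(5, 7): e=[68,44,-16] → .
    (3,3)@(7, 7): e=[60,36,0] → X  [on edge]
    (4,4)@(9, 9): e=[84,12,0] → X  [on edge]
    (5,5)@(11, 11): e=[108,-12,0] → .  [on edge]
    (6,6)@(13, 13): e=[132,-36,0] → .  [on edge]
    (7,7)@(15, 15): e=[156,-60,0] → .  [on edge]
  covered (14 px):
    . . . . . . . . . .
    . X X . . . . . . .
    . . X X X X X . . .
    . . . X X X X X . .
    . . . . X X . . . .
    . . . . . . . . . .
    . . . . . . . . . .
    . . . . . . . . . .
T4:
  2·area = 144  (B↔C swapped to make it positive)
  edge (0, 0)→(18, 12): d=(18,12) right/bottom  bias=-1
  edge (18, 12)→(12, 16): d=(-6,4) right/bottom  bias=-1
  edge (12, 16)→(0, 0): d=(-12,-16) top-left  bias=+0
    (0,0)@(1, 1): e=[6,134,4] → X
    (1,0)@(3, 1): e=[-18,126,36] → .
    (0,1)@(1, 3): e=[42,122,-20] → .
    (1,1)@(3, 3): e=[18,114,12] → X
    (2,1)@(5, 3): e=[-6,106,44] → .
    (1,2)@(3, 5): e=[54,102,-12] → .
    (2,2)@(5, 5): e=[30,94,20] → X
    (3,2)@(7, 5): e=[6,86,52] → X
    (4,2)@(9, 5): e=[-18,78,84] → .
    (2,3)@(5, 7): e=[66,82,-4] → .
    (3,3)@(7, 7): e=[42,74,28] → X
    (4,3)@(9, 7): e=[18,66,60] → X
  covered (18 px):
    X . . . . . . . . .
    . X . . . . . . . .
    . . X X . . . . . .
    . . . X X . . . . .
    . . . X X X X . . .
    . . . . X X X X . .
    . . . . . X X X . .
    . . . . . . X . . .

Answer: 60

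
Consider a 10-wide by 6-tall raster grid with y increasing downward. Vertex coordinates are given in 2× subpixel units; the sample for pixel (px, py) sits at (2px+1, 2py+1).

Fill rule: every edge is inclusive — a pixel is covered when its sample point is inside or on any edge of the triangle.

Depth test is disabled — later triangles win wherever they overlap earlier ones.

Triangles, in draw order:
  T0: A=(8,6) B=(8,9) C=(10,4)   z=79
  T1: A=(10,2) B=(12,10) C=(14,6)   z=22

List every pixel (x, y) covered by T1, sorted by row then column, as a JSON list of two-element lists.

T0:
  2·area = 6  (B↔C swapped to make it positive)
  edge (8, 6)→(10, 4): d=(2,-2) inclusive
  edge (10, 4)→(8, 9): d=(-2,5) inclusive
  edge (8, 9)→(8, 6): d=(0,-3) inclusive
    (6,0)@(13, 1): e=[0,-9,15] → ·  [on edge]
    (5,1)@(11, 3): e=[0,-3,9] → ·  [on edge]
    (4,2)@(9, 5): e=[0,3,3] → █  [on edge]
    (5,2)@(11, 5): e=[4,-7,9] → ·
    (3,3)@(7, 7): e=[0,9,-3] → ·  [on edge]
    (4,3)@(9, 7): e=[4,-1,3] → ·
    (2,4)@(5, 9): e=[0,15,-9] → ·  [on edge]
    (1,5)@(3, 11): e=[0,21,-15] → ·  [on edge]
  covered (1 px):
    · · · · · · · · · ·
    · · · · · · · · · ·
    · · · · █ · · · · ·
    · · · · · · · · · ·
    · · · · · · · · · ·
    · · · · · · · · · ·
T1:
  2·area = 24  (B↔C swapped to make it positive)
  edge (10, 2)→(14, 6): d=(4,4) inclusive
  edge (14, 6)→(12, 10): d=(-2,4) inclusive
  edge (12, 10)→(10, 2): d=(-2,-8) inclusive
    (4,0)@(9, 1): e=[0,30,-6] → ·  [on edge]
    (5,1)@(11, 3): e=[0,18,6] → █  [on edge]
    (6,1)@(13, 3): e=[-8,10,22] → ·
    (5,2)@(11, 5): e=[8,14,2] → █
    (6,2)@(13, 5): e=[0,6,18] → █  [on edge]
    (7,2)@(15, 5): e=[-8,-2,34] → ·
    (5,3)@(11, 7): e=[16,10,-2] → ·
    (6,3)@(13, 7): e=[8,2,14] → █
    (7,3)@(15, 7): e=[0,-6,30] → ·  [on edge]
    (6,4)@(13, 9): e=[16,-2,10] → ·
    (8,4)@(17, 9): e=[0,-18,42] → ·  [on edge]
    (9,5)@(19, 11): e=[0,-30,54] → ·  [on edge]
  covered (4 px):
    · · · · · · · · · ·
    · · · · · █ · · · ·
    · · · · · █ █ · · ·
    · · · · · · █ · · ·
    · · · · · · · · · ·
    · · · · · · · · · ·

Answer: [[5,1],[5,2],[6,2],[6,3]]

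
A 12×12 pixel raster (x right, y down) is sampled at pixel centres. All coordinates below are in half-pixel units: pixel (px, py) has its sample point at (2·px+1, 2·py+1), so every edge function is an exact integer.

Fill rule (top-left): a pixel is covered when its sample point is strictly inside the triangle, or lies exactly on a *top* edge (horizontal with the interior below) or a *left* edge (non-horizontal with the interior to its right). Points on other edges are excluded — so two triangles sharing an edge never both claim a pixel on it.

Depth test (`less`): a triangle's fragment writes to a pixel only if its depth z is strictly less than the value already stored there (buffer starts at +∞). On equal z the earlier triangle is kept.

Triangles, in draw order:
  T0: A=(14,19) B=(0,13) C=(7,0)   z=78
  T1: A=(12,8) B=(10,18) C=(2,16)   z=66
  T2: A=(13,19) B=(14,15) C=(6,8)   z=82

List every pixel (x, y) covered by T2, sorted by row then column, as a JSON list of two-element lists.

T0:
  2·area = 224
  edge (14, 19)→(0, 13): d=(-14,-6) top-left  bias=+0
  edge (0, 13)→(7, 0): d=(7,-13) top-left  bias=+0
  edge (7, 0)→(14, 19): d=(7,19) right/bottom  bias=-1
    (3,0)@(7, 1): e=[210,7,7] → #
    (4,0)@(9, 1): e=[222,33,-31] → ·
    (3,1)@(7, 3): e=[182,21,21] → #
    (4,1)@(9, 3): e=[194,47,-17] → ·
    (2,2)@(5, 5): e=[142,9,73] → #
    (4,2)@(9, 5): e=[166,61,-3] → ·
    (2,3)@(5, 7): e=[114,23,87] → #
    (4,3)@(9, 7): e=[138,75,11] → #
    (5,3)@(11, 7): e=[150,101,-27] → ·
    (1,4)@(3, 9): e=[74,11,139] → #
    (5,4)@(11, 9): e=[122,115,-13] → ·
    (1,5)@(3, 11): e=[46,25,153] → #
  covered (28 px):
    · · · # · · · · · · · ·
    · · · # · · · · · · · ·
    · · # # · · · · · · · ·
    · · # # # · · · · · · ·
    · # # # # · · · · · · ·
    · # # # # # · · · · · ·
    # # # # # # · · · · · ·
    · · # # # # · · · · · ·
    · · · · · # # · · · · ·
    · · · · · · · · · · · ·
    · · · · · · · · · · · ·
    · · · · · · · · · · · ·
T1:
  2·area = 84
  edge (12, 8)→(10, 18): d=(-2,10) right/bottom  bias=-1
  edge (10, 18)→(2, 16): d=(-8,-2) top-left  bias=+0
  edge (2, 16)→(12, 8): d=(10,-8) top-left  bias=+0
    (6,1)@(13, 3): e=[0,126,-42] → ·  [on edge]
    (5,4)@(11, 9): e=[8,74,2] → #
    (6,4)@(13, 9): e=[-12,78,18] → ·
    (4,5)@(9, 11): e=[24,54,6] → #
    (6,5)@(13, 11): e=[-16,62,38] → ·
    (3,6)@(7, 13): e=[40,34,10] → #
    (5,6)@(11, 13): e=[0,42,42] → ·  [on edge]
    (2,7)@(5, 15): e=[56,14,14] → #
    (5,7)@(11, 15): e=[-4,26,62] → ·
    (2,8)@(5, 17): e=[52,-2,34] → ·
    (3,8)@(7, 17): e=[32,2,50] → #
    (5,8)@(11, 17): e=[-8,10,82] → ·
    (4,11)@(9, 23): e=[0,-42,126] → ·  [on edge]
  covered (10 px):
    · · · · · · · · · · · ·
    · · · · · · · · · · · ·
    · · · · · · · · · · · ·
    · · · · · · · · · · · ·
    · · · · · # · · · · · ·
    · · · · # # · · · · · ·
    · · · # # · · · · · · ·
    · · # # # · · · · · · ·
    · · · # # · · · · · · ·
    · · · · · · · · · · · ·
    · · · · · · · · · · · ·
    · · · · · · · · · · · ·
T2:
  2·area = 39  (B↔C swapped to make it positive)
  edge (13, 19)→(6, 8): d=(-7,-11) top-left  bias=+0
  edge (6, 8)→(14, 15): d=(8,7) right/bottom  bias=-1
  edge (14, 15)→(13, 19): d=(-1,4) right/bottom  bias=-1
    (8,1)@(17, 3): e=[156,-117,0] → ·  [on edge]
    (3,4)@(7, 9): e=[4,1,34] → #
    (4,4)@(9, 9): e=[26,-13,26] → ·
    (3,5)@(7, 11): e=[-10,17,32] → ·
    (4,5)@(9, 11): e=[12,3,24] → #
    (5,5)@(11, 11): e=[34,-11,16] → ·
    (7,5)@(15, 11): e=[78,-39,0] → ·  [on edge]
    (4,6)@(9, 13): e=[-2,19,22] → ·
    (5,6)@(11, 13): e=[20,5,14] → #
    (6,6)@(13, 13): e=[42,-9,6] → ·
    (5,7)@(11, 15): e=[6,21,12] → #
    (6,7)@(13, 15): e=[28,7,4] → #
    (6,9)@(13, 19): e=[0,39,0] → ·  [on edge]
  covered (6 px):
    · · · · · · · · · · · ·
    · · · · · · · · · · · ·
    · · · · · · · · · · · ·
    · · · · · · · · · · · ·
    · · · # · · · · · · · ·
    · · · · # · · · · · · ·
    · · · · · # · · · · · ·
    · · · · · # # · · · · ·
    · · · · · · # · · · · ·
    · · · · · · · · · · · ·
    · · · · · · · · · · · ·
    · · · · · · · · · · · ·

Answer: [[3,4],[4,5],[5,6],[5,7],[6,7],[6,8]]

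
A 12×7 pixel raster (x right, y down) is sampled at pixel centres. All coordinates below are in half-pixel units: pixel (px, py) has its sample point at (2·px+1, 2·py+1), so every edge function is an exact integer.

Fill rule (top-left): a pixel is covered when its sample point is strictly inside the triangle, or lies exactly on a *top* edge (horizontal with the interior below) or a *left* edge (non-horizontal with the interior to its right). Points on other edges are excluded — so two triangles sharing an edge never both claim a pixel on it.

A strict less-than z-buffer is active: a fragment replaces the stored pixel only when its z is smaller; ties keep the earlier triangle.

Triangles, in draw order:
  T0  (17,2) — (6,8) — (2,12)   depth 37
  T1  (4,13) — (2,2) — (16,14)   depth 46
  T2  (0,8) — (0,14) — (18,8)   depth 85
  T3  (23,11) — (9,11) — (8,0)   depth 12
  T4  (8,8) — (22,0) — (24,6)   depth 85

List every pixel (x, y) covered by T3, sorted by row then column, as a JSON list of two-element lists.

T0:
  2·area = 20  (B↔C swapped to make it positive)
  edge (17, 2)→(2, 12): d=(-15,10) right/bottom  bias=-1
  edge (2, 12)→(6, 8): d=(4,-4) top-left  bias=+0
  edge (6, 8)→(17, 2): d=(11,-6) top-left  bias=+0
    (6,0)@(13, 1): e=[55,0,-35] → .  [on edge]
    (5,1)@(11, 3): e=[45,0,-25] → .  [on edge]
    (4,2)@(9, 5): e=[35,0,-15] → .  [on edge]
    (3,3)@(7, 7): e=[25,0,-5] → .  [on edge]
    (4,3)@(9, 7): e=[5,8,7] → X
    (5,3)@(11, 7): e=[-15,16,19] → .
    (2,4)@(5, 9): e=[15,0,5] → X  [on edge]
    (3,4)@(7, 9): e=[-5,8,17] → .
    (4,4)@(9, 9): e=[-25,16,29] → .
    (1,5)@(3, 11): e=[5,0,15] → X  [on edge]
    (2,5)@(5, 11): e=[-15,8,27] → .
    (0,6)@(1, 13): e=[-5,0,25] → .  [on edge]
  covered (3 px):
    . . . . . . . . . . . .
    . . . . . . . . . . . .
    . . . . . . . . . . . .
    . . . . X . . . . . . .
    . . X . . . . . . . . .
    . X . . . . . . . . . .
    . . . . . . . . . . . .
T1:
  2·area = 130
  edge (4, 13)→(2, 2): d=(-2,-11) top-left  bias=+0
  edge (2, 2)→(16, 14): d=(14,12) right/bottom  bias=-1
  edge (16, 14)→(4, 13): d=(-12,-1) top-left  bias=+0
    (1,1)@(3, 3): e=[9,2,119] → X
    (2,1)@(5, 3): e=[31,-22,121] → .
    (1,2)@(3, 5): e=[5,30,95] → X
    (2,2)@(5, 5): e=[27,6,97] → X
    (3,2)@(7, 5): e=[49,-18,99] → .
    (1,3)@(3, 7): e=[1,58,71] → X
    (3,3)@(7, 7): e=[45,10,75] → X
    (4,3)@(9, 7): e=[67,-14,77] → .
    (1,4)@(3, 9): e=[-3,86,47] → .
    (2,4)@(5, 9): e=[19,62,49] → X
    (4,4)@(9, 9): e=[63,14,53] → X
    (5,4)@(11, 9): e=[85,-10,55] → .
  covered (18 px):
    . . . . . . . . . . . .
    . X . . . . . . . . . .
    . X X . . . . . . . . .
    . X X X . . . . . . . .
    . . X X X . . . . . . .
    . . X X X X . . . . . .
    . . X X X X X . . . . .
T2:
  2·area = 108  (B↔C swapped to make it positive)
  edge (0, 8)→(18, 8): d=(18,0) top-left  bias=+0
  edge (18, 8)→(0, 14): d=(-18,6) right/bottom  bias=-1
  edge (0, 14)→(0, 8): d=(0,-6) top-left  bias=+0
    (10,3)@(21, 7): e=[-18,0,126] → .  [on edge]
    (0,4)@(1, 9): e=[18,84,6] → X
    (1,4)@(3, 9): e=[18,72,18] → X
    (2,4)@(5, 9): e=[18,60,30] → X
    (3,4)@(7, 9): e=[18,48,42] → X
    (4,4)@(9, 9): e=[18,36,54] → X
    (5,4)@(11, 9): e=[18,24,66] → X
    (6,4)@(13, 9): e=[18,12,78] → X
    (7,4)@(15, 9): e=[18,0,90] → .  [on edge]
    (0,5)@(1, 11): e=[54,48,6] → X
    (4,5)@(9, 11): e=[54,0,54] → .  [on edge]
    (5,5)@(11, 11): e=[54,-12,66] → .
    (1,6)@(3, 13): e=[90,0,18] → .  [on edge]
  covered (12 px):
    . . . . . . . . . . . .
    . . . . . . . . . . . .
    . . . . . . . . . . . .
    . . . . . . . . . . . .
    X X X X X X X . . . . .
    X X X X . . . . . . . .
    X . . . . . . . . . . .
T3:
  2·area = 154
  edge (23, 11)→(9, 11): d=(-14,0) right/bottom  bias=-1
  edge (9, 11)→(8, 0): d=(-1,-11) top-left  bias=+0
  edge (8, 0)→(23, 11): d=(15,11) right/bottom  bias=-1
    (4,0)@(9, 1): e=[140,10,4] → X
    (5,0)@(11, 1): e=[140,32,-18] → .
    (4,1)@(9, 3): e=[112,8,34] → X
    (5,1)@(11, 3): e=[112,30,12] → X
    (6,1)@(13, 3): e=[112,52,-10] → .
    (4,2)@(9, 5): e=[84,6,64] → X
    (6,2)@(13, 5): e=[84,50,20] → X
    (7,2)@(15, 5): e=[84,72,-2] → .
    (4,3)@(9, 7): e=[56,4,94] → X
    (7,3)@(15, 7): e=[56,70,28] → X
    (8,3)@(17, 7): e=[56,92,6] → X
    (9,3)@(19, 7): e=[56,114,-16] → .
    (0,5)@(1, 11): e=[0,-88,242] → .  [on edge]
    (1,5)@(3, 11): e=[0,-66,220] → .  [on edge]
    (2,5)@(5, 11): e=[0,-44,198] → .  [on edge]
    (3,5)@(7, 11): e=[0,-22,176] → .  [on edge]
    (4,5)@(9, 11): e=[0,0,154] → .  [on edge]
    (5,5)@(11, 11): e=[0,22,132] → .  [on edge]
    (6,5)@(13, 11): e=[0,44,110] → .  [on edge]
    (7,5)@(15, 11): e=[0,66,88] → .  [on edge]
    (8,5)@(17, 11): e=[0,88,66] → .  [on edge]
    (9,5)@(19, 11): e=[0,110,44] → .  [on edge]
    (10,5)@(21, 11): e=[0,132,22] → .  [on edge]
    (11,5)@(23, 11): e=[0,154,0] → .  [on edge]
  covered (17 px):
    . . . . X . . . . . . .
    . . . . X X . . . . . .
    . . . . X X X . . . . .
    . . . . X X X X X . . .
    . . . . X X X X X X . .
    . . . . . . . . . . . .
    . . . . . . . . . . . .
T4:
  2·area = 100
  edge (8, 8)→(22, 0): d=(14,-8) top-left  bias=+0
  edge (22, 0)→(24, 6): d=(2,6) right/bottom  bias=-1
  edge (24, 6)→(8, 8): d=(-16,2) right/bottom  bias=-1
    (10,0)@(21, 1): e=[6,8,86] → X
    (11,0)@(23, 1): e=[22,-4,82] → .
    (8,1)@(17, 3): e=[2,36,62] → X
    (9,1)@(19, 3): e=[18,24,58] → X
    (11,1)@(23, 3): e=[50,0,50] → .  [on edge]
    (7,2)@(15, 5): e=[14,52,34] → X
    (11,2)@(23, 5): e=[78,4,18] → X
    (5,3)@(11, 7): e=[10,80,10] → X
    (6,3)@(13, 7): e=[26,68,6] → X
    (8,3)@(17, 7): e=[58,44,-2] → .
    (9,3)@(19, 7): e=[74,32,-6] → .
    (10,3)@(21, 7): e=[90,20,-10] → .
  covered (12 px):
    . . . . . . . . . . X .
    . . . . . . . . X X X .
    . . . . . . . X X X X X
    . . . . . X X X . . . .
    . . . . . . . . . . . .
    . . . . . . . . . . . .
    . . . . . . . . . . . .

Result: [[4,0],[4,1],[5,1],[4,2],[5,2],[6,2],[4,3],[5,3],[6,3],[7,3],[8,3],[4,4],[5,4],[6,4],[7,4],[8,4],[9,4]]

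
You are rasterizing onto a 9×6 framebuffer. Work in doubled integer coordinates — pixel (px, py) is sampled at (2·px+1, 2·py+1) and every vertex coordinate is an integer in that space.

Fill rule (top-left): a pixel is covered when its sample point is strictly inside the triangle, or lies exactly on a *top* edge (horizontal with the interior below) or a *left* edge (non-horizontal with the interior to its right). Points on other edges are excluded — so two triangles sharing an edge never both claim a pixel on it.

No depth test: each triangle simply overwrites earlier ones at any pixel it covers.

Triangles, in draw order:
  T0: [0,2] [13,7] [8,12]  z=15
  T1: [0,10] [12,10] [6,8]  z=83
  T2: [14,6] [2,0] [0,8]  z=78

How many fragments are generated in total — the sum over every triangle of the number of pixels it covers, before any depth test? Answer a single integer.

T0:
  2·area = 90
  edge (0, 2)→(13, 7): d=(13,5) right/bottom  bias=-1
  edge (13, 7)→(8, 12): d=(-5,5) right/bottom  bias=-1
  edge (8, 12)→(0, 2): d=(-8,-10) top-left  bias=+0
    (0,1)@(1, 3): e=[8,80,2] → X
    (1,1)@(3, 3): e=[-2,70,22] → .
    (8,1)@(17, 3): e=[-72,0,162] → .  [on edge]
    (0,2)@(1, 5): e=[34,70,-14] → .
    (1,2)@(3, 5): e=[24,60,6] → X
    (2,2)@(5, 5): e=[14,50,26] → X
    (3,2)@(7, 5): e=[4,40,46] → X
    (4,2)@(9, 5): e=[-6,30,66] → .
    (7,2)@(15, 5): e=[-36,0,126] → .  [on edge]
    (1,3)@(3, 7): e=[50,50,-10] → .
    (2,3)@(5, 7): e=[40,40,10] → X
    (4,3)@(9, 7): e=[20,20,50] → X
    (6,3)@(13, 7): e=[0,0,90] → .  [on edge]
    (5,4)@(11, 9): e=[36,0,54] → .  [on edge]
    (4,5)@(9, 11): e=[72,0,18] → .  [on edge]
  covered (10 px):
    . . . . . . . . .
    X . . . . . . . .
    . X X X . . . . .
    . . X X X X . . .
    . . . X X . . . .
    . . . . . . . . .
T1:
  2·area = 24  (B↔C swapped to make it positive)
  edge (0, 10)→(6, 8): d=(6,-2) top-left  bias=+0
  edge (6, 8)→(12, 10): d=(6,2) right/bottom  bias=-1
  edge (12, 10)→(0, 10): d=(-12,0) right/bottom  bias=-1
    (7,2)@(15, 5): e=[0,-36,60] → .  [on edge]
    (1,3)@(3, 7): e=[-12,0,36] → .  [on edge]
    (4,3)@(9, 7): e=[0,-12,36] → .  [on edge]
    (1,4)@(3, 9): e=[0,12,12] → X  [on edge]
    (2,4)@(5, 9): e=[4,8,12] → X
    (3,4)@(7, 9): e=[8,4,12] → X
    (4,4)@(9, 9): e=[12,0,12] → .  [on edge]
    (1,5)@(3, 11): e=[12,24,-12] → .
    (2,5)@(5, 11): e=[16,20,-12] → .
    (3,5)@(7, 11): e=[20,16,-12] → .
    (7,5)@(15, 11): e=[36,0,-12] → .  [on edge]
  covered (3 px):
    . . . . . . . . .
    . . . . . . . . .
    . . . . . . . . .
    . . . . . . . . .
    . X X X . . . . .
    . . . . . . . . .
T2:
  2·area = 108  (B↔C swapped to make it positive)
  edge (14, 6)→(0, 8): d=(-14,2) right/bottom  bias=-1
  edge (0, 8)→(2, 0): d=(2,-8) top-left  bias=+0
  edge (2, 0)→(14, 6): d=(12,6) right/bottom  bias=-1
    (1,0)@(3, 1): e=[92,10,6] → X
    (2,0)@(5, 1): e=[88,26,-6] → .
    (1,1)@(3, 3): e=[64,14,30] → X
    (2,1)@(5, 3): e=[60,30,18] → X
    (3,1)@(7, 3): e=[56,46,6] → X
    (4,1)@(9, 3): e=[52,62,-6] → .
    (0,2)@(1, 5): e=[40,2,66] → X
    (4,2)@(9, 5): e=[24,66,18] → X
    (5,2)@(11, 5): e=[20,82,6] → X
    (6,2)@(13, 5): e=[16,98,-6] → .
    (0,3)@(1, 7): e=[12,6,90] → X
    (3,3)@(7, 7): e=[0,54,54] → .  [on edge]
  covered (13 px):
    . X . . . . . . .
    . X X X . . . . .
    X X X X X X . . .
    X X X . . . . . .
    . . . . . . . . .
    . . . . . . . . .

Answer: 26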